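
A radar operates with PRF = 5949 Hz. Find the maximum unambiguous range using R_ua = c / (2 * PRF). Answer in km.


R_ua = 3e8 / (2 * 5949) = 25214.3 m = 25.2 km

25.2 km


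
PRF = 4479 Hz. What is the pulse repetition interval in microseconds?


PRI = 1/4479 = 0.0002232641 s = 223.3 us

223.3 us


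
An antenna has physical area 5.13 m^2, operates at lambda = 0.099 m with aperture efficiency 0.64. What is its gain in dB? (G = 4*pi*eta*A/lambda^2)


G_linear = 4*pi*0.64*5.13/0.099^2 = 4209.56
G_dB = 10*log10(4209.56) = 36.2 dB

36.2 dB


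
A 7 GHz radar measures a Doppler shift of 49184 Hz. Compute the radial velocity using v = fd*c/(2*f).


v = 49184 * 3e8 / (2 * 7000000000.0) = 1053.9 m/s

1053.9 m/s


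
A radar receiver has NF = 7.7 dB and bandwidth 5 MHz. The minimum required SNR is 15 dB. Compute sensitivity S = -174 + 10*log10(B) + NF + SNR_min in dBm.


10*log10(5000000.0) = 66.99
S = -174 + 66.99 + 7.7 + 15 = -84.3 dBm

-84.3 dBm


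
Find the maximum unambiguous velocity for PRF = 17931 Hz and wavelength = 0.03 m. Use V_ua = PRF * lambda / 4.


V_ua = 17931 * 0.03 / 4 = 134.5 m/s

134.5 m/s


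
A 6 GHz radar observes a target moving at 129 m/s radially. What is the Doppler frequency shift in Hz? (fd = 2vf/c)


fd = 2 * 129 * 6000000000.0 / 3e8 = 5160.0 Hz

5160.0 Hz


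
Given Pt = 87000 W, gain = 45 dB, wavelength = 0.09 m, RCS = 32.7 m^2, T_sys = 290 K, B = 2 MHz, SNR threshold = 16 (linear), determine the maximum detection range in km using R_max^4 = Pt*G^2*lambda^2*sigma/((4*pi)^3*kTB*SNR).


G_lin = 10^(45/10) = 31622.776602
R^4 = 87000 * 31622.776602^2 * 0.09^2 * 32.7 / ((4*pi)^3 * 1.38e-23 * 290 * 2000000.0 * 16)
R^4 = 9.06766e22 m^4
R_max = (9.06766e22)^(1/4) = 548749.1 m = 548.7 km

548.7 km


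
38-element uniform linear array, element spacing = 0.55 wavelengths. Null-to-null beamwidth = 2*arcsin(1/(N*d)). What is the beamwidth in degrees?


1/(N*d) = 1/(38*0.55) = 0.047847
BW = 2*arcsin(0.047847) = 5.5 degrees

5.5 degrees


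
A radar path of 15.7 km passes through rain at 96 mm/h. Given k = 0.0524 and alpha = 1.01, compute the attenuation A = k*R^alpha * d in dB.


gamma = 0.0524 * 96^1.01 = 5.265326 dB/km
A = 5.265326 * 15.7 = 82.67 dB

82.67 dB


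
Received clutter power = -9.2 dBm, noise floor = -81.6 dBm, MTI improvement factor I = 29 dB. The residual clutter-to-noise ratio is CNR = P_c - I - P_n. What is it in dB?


CNR = -9.2 - 29 - (-81.6) = 43.4 dB

43.4 dB


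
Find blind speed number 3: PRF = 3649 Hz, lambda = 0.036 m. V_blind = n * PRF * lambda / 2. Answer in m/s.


V_blind = 3 * 3649 * 0.036 / 2 = 197.0 m/s

197.0 m/s


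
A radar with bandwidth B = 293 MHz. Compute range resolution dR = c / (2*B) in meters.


dR = 3e8 / (2 * 293000000.0) = 0.51 m

0.51 m


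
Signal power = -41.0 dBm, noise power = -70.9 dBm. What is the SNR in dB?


SNR = -41.0 - (-70.9) = 29.9 dB

29.9 dB


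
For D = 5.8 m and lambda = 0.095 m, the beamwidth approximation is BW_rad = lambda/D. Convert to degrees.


BW_rad = 0.095 / 5.8 = 0.016379
BW_deg = 0.94 degrees

0.94 degrees


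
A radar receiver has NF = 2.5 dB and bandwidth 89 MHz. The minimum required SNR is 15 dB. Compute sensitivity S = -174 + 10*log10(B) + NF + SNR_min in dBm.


10*log10(89000000.0) = 79.49
S = -174 + 79.49 + 2.5 + 15 = -77.0 dBm

-77.0 dBm


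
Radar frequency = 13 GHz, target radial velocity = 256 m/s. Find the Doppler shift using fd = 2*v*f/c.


fd = 2 * 256 * 13000000000.0 / 3e8 = 22186.7 Hz

22186.7 Hz


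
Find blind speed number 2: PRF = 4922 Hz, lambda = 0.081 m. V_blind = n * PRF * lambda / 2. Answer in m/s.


V_blind = 2 * 4922 * 0.081 / 2 = 398.7 m/s

398.7 m/s


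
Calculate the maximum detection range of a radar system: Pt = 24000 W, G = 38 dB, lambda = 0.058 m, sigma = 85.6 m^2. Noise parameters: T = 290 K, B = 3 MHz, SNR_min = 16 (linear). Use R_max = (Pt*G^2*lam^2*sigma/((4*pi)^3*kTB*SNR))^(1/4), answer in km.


G_lin = 10^(38/10) = 6309.573445
R^4 = 24000 * 6309.573445^2 * 0.058^2 * 85.6 / ((4*pi)^3 * 1.38e-23 * 290 * 3000000.0 * 16)
R^4 = 7.2176e20 m^4
R_max = (7.2176e20)^(1/4) = 163907.3 m = 163.9 km

163.9 km


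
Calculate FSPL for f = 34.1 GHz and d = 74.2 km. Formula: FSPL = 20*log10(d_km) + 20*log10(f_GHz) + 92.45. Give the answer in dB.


20*log10(74.2) = 37.41
20*log10(34.1) = 30.66
FSPL = 160.5 dB

160.5 dB


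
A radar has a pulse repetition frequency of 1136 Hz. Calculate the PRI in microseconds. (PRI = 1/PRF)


PRI = 1/1136 = 0.0008802817 s = 880.3 us

880.3 us


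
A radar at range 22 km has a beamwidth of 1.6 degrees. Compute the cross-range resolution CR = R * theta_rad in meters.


BW_rad = 0.027925268
CR = 22000 * 0.027925268 = 614.4 m

614.4 m


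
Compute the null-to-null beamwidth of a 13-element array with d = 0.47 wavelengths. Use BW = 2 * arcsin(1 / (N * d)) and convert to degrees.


1/(N*d) = 1/(13*0.47) = 0.163666
BW = 2*arcsin(0.163666) = 18.8 degrees

18.8 degrees


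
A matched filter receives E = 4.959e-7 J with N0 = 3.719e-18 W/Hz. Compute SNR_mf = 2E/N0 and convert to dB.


SNR_lin = 2 * 4.959e-7 / 3.719e-18 = 2.667e11
SNR_dB = 10*log10(2.667e11) = 114.3 dB

114.3 dB


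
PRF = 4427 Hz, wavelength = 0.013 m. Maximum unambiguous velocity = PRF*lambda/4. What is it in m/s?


V_ua = 4427 * 0.013 / 4 = 14.4 m/s

14.4 m/s


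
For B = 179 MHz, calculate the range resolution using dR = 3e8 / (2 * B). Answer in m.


dR = 3e8 / (2 * 179000000.0) = 0.84 m

0.84 m


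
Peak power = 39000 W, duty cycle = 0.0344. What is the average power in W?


P_avg = 39000 * 0.0344 = 1341.6 W

1341.6 W


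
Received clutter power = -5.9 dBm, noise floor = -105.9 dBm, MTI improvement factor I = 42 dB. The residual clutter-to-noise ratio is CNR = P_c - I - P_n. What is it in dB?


CNR = -5.9 - 42 - (-105.9) = 58.0 dB

58.0 dB


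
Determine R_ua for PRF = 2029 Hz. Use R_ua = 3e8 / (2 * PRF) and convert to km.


R_ua = 3e8 / (2 * 2029) = 73928.0 m = 73.9 km

73.9 km


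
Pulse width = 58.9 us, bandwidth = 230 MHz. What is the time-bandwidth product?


TBP = 58.9 * 230 = 13547.0

13547.0


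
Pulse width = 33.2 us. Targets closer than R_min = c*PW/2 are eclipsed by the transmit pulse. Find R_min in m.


R_min = 3e8 * 33.2e-6 / 2 = 4980.0 m

4980.0 m


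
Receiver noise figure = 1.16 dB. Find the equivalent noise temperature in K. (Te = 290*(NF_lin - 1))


NF_lin = 10^(1.16/10) = 1.306171
Te = 290 * (1.306171 - 1) = 88.8 K

88.8 K


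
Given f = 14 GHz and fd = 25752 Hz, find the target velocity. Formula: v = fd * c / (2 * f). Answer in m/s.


v = 25752 * 3e8 / (2 * 14000000000.0) = 275.9 m/s

275.9 m/s


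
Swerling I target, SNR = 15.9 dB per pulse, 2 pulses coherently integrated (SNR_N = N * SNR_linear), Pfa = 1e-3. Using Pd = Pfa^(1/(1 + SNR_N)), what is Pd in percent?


SNR_lin = 10^(15.9/10) = 38.90451
SNR_N = 2 * 38.90451 = 77.80902
1/(1 + SNR_N) = 1/78.80902 = 0.0126889
Pd = (1e-3)^0.0126889 = 0.91608
Pd = 91.6%

91.6%


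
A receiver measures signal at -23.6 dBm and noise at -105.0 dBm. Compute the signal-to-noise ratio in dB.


SNR = -23.6 - (-105.0) = 81.4 dB

81.4 dB


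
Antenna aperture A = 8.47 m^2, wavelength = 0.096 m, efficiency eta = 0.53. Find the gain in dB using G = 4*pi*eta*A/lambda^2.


G_linear = 4*pi*0.53*8.47/0.096^2 = 6121.06
G_dB = 10*log10(6121.06) = 37.9 dB

37.9 dB


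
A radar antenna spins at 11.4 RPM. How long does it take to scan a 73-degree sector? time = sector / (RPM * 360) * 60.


t = 73 / (11.4 * 360) * 60 = 1.07 s

1.07 s


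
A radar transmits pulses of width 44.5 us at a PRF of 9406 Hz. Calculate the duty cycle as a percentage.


DC = 44.5e-6 * 9406 * 100 = 41.86%

41.86%


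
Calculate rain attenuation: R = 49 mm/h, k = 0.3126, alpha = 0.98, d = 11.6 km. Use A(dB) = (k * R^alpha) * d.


gamma = 0.3126 * 49^0.98 = 14.170368 dB/km
A = 14.170368 * 11.6 = 164.38 dB

164.38 dB


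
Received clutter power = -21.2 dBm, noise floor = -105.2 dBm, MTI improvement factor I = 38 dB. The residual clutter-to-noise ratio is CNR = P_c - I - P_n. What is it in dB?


CNR = -21.2 - 38 - (-105.2) = 46.0 dB

46.0 dB


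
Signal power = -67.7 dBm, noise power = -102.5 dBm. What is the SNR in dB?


SNR = -67.7 - (-102.5) = 34.8 dB

34.8 dB


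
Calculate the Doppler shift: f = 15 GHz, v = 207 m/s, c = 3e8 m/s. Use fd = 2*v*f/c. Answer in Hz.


fd = 2 * 207 * 15000000000.0 / 3e8 = 20700.0 Hz

20700.0 Hz


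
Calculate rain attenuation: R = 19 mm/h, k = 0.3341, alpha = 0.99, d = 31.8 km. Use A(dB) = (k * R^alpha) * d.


gamma = 0.3341 * 19^0.99 = 6.163715 dB/km
A = 6.163715 * 31.8 = 196.01 dB

196.01 dB


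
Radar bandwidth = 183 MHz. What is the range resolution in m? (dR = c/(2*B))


dR = 3e8 / (2 * 183000000.0) = 0.82 m

0.82 m


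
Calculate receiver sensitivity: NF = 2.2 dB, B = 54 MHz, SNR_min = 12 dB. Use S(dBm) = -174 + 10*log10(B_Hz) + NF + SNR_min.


10*log10(54000000.0) = 77.32
S = -174 + 77.32 + 2.2 + 12 = -82.5 dBm

-82.5 dBm


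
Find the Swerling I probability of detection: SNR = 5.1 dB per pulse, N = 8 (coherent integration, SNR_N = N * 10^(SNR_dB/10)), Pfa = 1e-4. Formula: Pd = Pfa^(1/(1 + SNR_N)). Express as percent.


SNR_lin = 10^(5.1/10) = 3.23594
SNR_N = 8 * 3.23594 = 25.88752
1/(1 + SNR_N) = 1/26.88752 = 0.037192
Pd = (1e-4)^0.037192 = 0.70996
Pd = 71.0%

71.0%


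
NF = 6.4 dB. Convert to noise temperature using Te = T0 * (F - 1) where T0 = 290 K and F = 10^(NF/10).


NF_lin = 10^(6.4/10) = 4.365158
Te = 290 * (4.365158 - 1) = 975.9 K

975.9 K


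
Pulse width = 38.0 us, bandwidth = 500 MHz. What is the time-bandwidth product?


TBP = 38.0 * 500 = 19000.0

19000.0


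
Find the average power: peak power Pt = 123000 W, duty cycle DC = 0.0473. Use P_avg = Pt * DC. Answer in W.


P_avg = 123000 * 0.0473 = 5817.9 W

5817.9 W


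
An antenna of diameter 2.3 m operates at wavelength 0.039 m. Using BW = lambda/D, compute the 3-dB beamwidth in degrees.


BW_rad = 0.039 / 2.3 = 0.016957
BW_deg = 0.97 degrees

0.97 degrees


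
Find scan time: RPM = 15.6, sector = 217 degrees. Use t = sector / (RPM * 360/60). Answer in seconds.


t = 217 / (15.6 * 360) * 60 = 2.32 s

2.32 s


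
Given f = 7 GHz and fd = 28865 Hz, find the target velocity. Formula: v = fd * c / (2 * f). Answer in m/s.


v = 28865 * 3e8 / (2 * 7000000000.0) = 618.5 m/s

618.5 m/s


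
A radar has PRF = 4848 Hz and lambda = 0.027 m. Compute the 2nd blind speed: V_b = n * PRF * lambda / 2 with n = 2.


V_blind = 2 * 4848 * 0.027 / 2 = 130.9 m/s

130.9 m/s


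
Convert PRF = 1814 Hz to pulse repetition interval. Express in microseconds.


PRI = 1/1814 = 0.0005512679 s = 551.3 us

551.3 us


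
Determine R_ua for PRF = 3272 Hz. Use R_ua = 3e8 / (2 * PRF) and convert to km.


R_ua = 3e8 / (2 * 3272) = 45843.5 m = 45.8 km

45.8 km


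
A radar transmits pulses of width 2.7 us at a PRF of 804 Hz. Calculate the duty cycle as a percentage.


DC = 2.7e-6 * 804 * 100 = 0.22%

0.22%


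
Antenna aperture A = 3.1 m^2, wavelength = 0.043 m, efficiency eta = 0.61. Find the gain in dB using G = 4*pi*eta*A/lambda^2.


G_linear = 4*pi*0.61*3.1/0.043^2 = 12851.82
G_dB = 10*log10(12851.82) = 41.1 dB

41.1 dB


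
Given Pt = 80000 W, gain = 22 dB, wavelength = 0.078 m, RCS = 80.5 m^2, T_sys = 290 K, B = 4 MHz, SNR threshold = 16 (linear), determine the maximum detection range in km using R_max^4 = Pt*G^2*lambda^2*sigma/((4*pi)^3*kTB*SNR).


G_lin = 10^(22/10) = 158.489319
R^4 = 80000 * 158.489319^2 * 0.078^2 * 80.5 / ((4*pi)^3 * 1.38e-23 * 290 * 4000000.0 * 16)
R^4 = 1.93637e18 m^4
R_max = (1.93637e18)^(1/4) = 37303.3 m = 37.3 km

37.3 km


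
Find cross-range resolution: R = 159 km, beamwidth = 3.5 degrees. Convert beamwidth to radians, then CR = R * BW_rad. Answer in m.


BW_rad = 0.061086524
CR = 159000 * 0.061086524 = 9712.8 m

9712.8 m


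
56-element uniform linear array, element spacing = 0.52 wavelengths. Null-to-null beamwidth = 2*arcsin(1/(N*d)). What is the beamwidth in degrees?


1/(N*d) = 1/(56*0.52) = 0.034341
BW = 2*arcsin(0.034341) = 3.9 degrees

3.9 degrees


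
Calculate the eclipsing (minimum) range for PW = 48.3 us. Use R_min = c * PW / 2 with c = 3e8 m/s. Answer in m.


R_min = 3e8 * 48.3e-6 / 2 = 7245.0 m

7245.0 m


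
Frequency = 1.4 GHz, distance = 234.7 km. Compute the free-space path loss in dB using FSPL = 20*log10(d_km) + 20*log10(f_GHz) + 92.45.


20*log10(234.7) = 47.41
20*log10(1.4) = 2.92
FSPL = 142.8 dB

142.8 dB


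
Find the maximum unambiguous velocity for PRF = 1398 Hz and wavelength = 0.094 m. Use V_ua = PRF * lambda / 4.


V_ua = 1398 * 0.094 / 4 = 32.9 m/s

32.9 m/s


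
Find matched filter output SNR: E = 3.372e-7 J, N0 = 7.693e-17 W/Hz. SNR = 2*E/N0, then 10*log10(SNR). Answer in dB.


SNR_lin = 2 * 3.372e-7 / 7.693e-17 = 8.766e9
SNR_dB = 10*log10(8.766e9) = 99.4 dB

99.4 dB


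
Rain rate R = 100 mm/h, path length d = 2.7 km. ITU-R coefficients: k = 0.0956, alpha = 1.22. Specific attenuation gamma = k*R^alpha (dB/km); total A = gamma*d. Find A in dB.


gamma = 0.0956 * 100^1.22 = 26.330426 dB/km
A = 26.330426 * 2.7 = 71.09 dB

71.09 dB


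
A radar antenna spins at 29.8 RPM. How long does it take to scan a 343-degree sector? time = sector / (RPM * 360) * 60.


t = 343 / (29.8 * 360) * 60 = 1.92 s

1.92 s


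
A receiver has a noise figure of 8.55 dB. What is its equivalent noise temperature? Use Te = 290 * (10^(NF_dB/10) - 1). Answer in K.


NF_lin = 10^(8.55/10) = 7.161434
Te = 290 * (7.161434 - 1) = 1786.8 K

1786.8 K


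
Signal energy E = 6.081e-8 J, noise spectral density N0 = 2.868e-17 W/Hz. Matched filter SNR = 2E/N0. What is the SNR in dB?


SNR_lin = 2 * 6.081e-8 / 2.868e-17 = 4.241e9
SNR_dB = 10*log10(4.241e9) = 96.3 dB

96.3 dB


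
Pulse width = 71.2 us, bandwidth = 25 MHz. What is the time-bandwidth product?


TBP = 71.2 * 25 = 1780.0

1780.0


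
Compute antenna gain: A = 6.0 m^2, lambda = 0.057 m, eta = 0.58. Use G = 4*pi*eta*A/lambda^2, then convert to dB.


G_linear = 4*pi*0.58*6.0/0.057^2 = 13459.82
G_dB = 10*log10(13459.82) = 41.3 dB

41.3 dB


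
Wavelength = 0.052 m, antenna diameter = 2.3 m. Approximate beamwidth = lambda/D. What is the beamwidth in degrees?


BW_rad = 0.052 / 2.3 = 0.022609
BW_deg = 1.3 degrees

1.3 degrees


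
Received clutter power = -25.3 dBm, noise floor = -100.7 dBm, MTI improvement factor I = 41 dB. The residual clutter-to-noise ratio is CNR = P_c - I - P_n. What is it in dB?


CNR = -25.3 - 41 - (-100.7) = 34.4 dB

34.4 dB


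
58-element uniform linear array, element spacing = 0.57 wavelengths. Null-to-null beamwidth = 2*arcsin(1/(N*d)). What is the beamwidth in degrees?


1/(N*d) = 1/(58*0.57) = 0.030248
BW = 2*arcsin(0.030248) = 3.5 degrees

3.5 degrees


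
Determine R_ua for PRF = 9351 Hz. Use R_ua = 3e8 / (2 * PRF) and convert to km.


R_ua = 3e8 / (2 * 9351) = 16041.1 m = 16.0 km

16.0 km


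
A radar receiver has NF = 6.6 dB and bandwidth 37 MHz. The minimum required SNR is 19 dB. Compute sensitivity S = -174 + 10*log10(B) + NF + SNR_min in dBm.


10*log10(37000000.0) = 75.68
S = -174 + 75.68 + 6.6 + 19 = -72.7 dBm

-72.7 dBm


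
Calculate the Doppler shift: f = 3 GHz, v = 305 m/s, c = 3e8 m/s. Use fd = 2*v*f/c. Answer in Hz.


fd = 2 * 305 * 3000000000.0 / 3e8 = 6100.0 Hz

6100.0 Hz


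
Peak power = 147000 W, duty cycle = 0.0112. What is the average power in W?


P_avg = 147000 * 0.0112 = 1646.4 W

1646.4 W


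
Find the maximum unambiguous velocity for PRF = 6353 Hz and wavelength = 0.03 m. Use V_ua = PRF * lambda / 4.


V_ua = 6353 * 0.03 / 4 = 47.6 m/s

47.6 m/s


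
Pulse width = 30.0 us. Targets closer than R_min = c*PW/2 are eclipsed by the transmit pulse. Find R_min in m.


R_min = 3e8 * 30.0e-6 / 2 = 4500.0 m

4500.0 m


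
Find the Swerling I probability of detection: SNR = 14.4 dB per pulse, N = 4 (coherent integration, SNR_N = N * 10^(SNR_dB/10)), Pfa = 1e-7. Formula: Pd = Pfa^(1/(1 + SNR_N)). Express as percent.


SNR_lin = 10^(14.4/10) = 27.54229
SNR_N = 4 * 27.54229 = 110.16916
1/(1 + SNR_N) = 1/111.16916 = 0.0089953
Pd = (1e-7)^0.0089953 = 0.86503
Pd = 86.5%

86.5%


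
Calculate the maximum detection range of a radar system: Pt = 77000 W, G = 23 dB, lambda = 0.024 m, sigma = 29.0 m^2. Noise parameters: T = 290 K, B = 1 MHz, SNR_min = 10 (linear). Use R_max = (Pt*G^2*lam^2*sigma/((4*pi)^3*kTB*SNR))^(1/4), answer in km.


G_lin = 10^(23/10) = 199.526231
R^4 = 77000 * 199.526231^2 * 0.024^2 * 29.0 / ((4*pi)^3 * 1.38e-23 * 290 * 1000000.0 * 10)
R^4 = 6.4477e17 m^4
R_max = (6.4477e17)^(1/4) = 28336.8 m = 28.3 km

28.3 km


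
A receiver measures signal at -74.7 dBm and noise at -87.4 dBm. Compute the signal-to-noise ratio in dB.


SNR = -74.7 - (-87.4) = 12.7 dB

12.7 dB


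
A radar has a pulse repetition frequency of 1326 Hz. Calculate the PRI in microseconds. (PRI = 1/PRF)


PRI = 1/1326 = 0.0007541478 s = 754.1 us

754.1 us


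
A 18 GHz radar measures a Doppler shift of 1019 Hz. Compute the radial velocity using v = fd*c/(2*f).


v = 1019 * 3e8 / (2 * 18000000000.0) = 8.5 m/s

8.5 m/s


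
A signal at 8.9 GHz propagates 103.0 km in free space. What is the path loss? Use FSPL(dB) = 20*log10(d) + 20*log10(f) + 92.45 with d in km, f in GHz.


20*log10(103.0) = 40.26
20*log10(8.9) = 18.99
FSPL = 151.7 dB

151.7 dB


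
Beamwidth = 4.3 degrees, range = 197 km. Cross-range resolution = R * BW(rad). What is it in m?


BW_rad = 0.075049158
CR = 197000 * 0.075049158 = 14784.7 m

14784.7 m


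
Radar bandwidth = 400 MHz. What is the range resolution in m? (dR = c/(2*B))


dR = 3e8 / (2 * 400000000.0) = 0.38 m

0.38 m


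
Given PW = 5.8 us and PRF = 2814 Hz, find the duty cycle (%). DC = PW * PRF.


DC = 5.8e-6 * 2814 * 100 = 1.63%

1.63%


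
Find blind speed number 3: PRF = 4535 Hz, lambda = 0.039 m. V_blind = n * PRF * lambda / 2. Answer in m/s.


V_blind = 3 * 4535 * 0.039 / 2 = 265.3 m/s

265.3 m/s


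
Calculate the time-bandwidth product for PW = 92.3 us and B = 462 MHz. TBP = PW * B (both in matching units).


TBP = 92.3 * 462 = 42642.6

42642.6


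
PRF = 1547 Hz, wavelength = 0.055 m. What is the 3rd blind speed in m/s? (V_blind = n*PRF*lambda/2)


V_blind = 3 * 1547 * 0.055 / 2 = 127.6 m/s

127.6 m/s


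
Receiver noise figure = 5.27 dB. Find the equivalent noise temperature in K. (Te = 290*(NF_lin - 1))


NF_lin = 10^(5.27/10) = 3.365116
Te = 290 * (3.365116 - 1) = 685.9 K

685.9 K


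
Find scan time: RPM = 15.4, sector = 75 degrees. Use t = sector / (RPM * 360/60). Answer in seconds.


t = 75 / (15.4 * 360) * 60 = 0.81 s

0.81 s


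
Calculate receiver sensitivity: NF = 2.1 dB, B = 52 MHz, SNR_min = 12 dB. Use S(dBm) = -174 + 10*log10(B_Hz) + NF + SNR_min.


10*log10(52000000.0) = 77.16
S = -174 + 77.16 + 2.1 + 12 = -82.7 dBm

-82.7 dBm


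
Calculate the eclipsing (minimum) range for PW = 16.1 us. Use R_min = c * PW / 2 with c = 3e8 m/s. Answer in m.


R_min = 3e8 * 16.1e-6 / 2 = 2415.0 m

2415.0 m


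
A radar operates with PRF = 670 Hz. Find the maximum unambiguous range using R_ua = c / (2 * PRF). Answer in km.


R_ua = 3e8 / (2 * 670) = 223880.6 m = 223.9 km

223.9 km


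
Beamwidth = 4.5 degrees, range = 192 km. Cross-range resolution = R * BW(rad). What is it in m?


BW_rad = 0.078539816
CR = 192000 * 0.078539816 = 15079.6 m

15079.6 m


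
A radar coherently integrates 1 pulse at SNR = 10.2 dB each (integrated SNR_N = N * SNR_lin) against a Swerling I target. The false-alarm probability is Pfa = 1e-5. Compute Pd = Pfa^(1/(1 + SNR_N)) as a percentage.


SNR_lin = 10^(10.2/10) = 10.47129
SNR_N = 1 * 10.47129 = 10.47129
1/(1 + SNR_N) = 1/11.47129 = 0.0871742
Pd = (1e-5)^0.0871742 = 0.36655
Pd = 36.7%

36.7%


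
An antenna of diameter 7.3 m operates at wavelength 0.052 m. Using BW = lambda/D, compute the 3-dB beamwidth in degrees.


BW_rad = 0.052 / 7.3 = 0.007123
BW_deg = 0.41 degrees

0.41 degrees


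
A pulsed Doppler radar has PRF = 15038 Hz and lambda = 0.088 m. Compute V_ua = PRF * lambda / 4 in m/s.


V_ua = 15038 * 0.088 / 4 = 330.8 m/s

330.8 m/s


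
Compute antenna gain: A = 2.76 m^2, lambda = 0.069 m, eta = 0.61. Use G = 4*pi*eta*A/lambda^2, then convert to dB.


G_linear = 4*pi*0.61*2.76/0.069^2 = 4443.76
G_dB = 10*log10(4443.76) = 36.5 dB

36.5 dB


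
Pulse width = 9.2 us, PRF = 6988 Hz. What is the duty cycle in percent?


DC = 9.2e-6 * 6988 * 100 = 6.43%

6.43%


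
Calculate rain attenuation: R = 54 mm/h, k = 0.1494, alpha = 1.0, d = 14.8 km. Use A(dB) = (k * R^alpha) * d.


gamma = 0.1494 * 54^1.0 = 8.0676 dB/km
A = 8.0676 * 14.8 = 119.4 dB

119.4 dB


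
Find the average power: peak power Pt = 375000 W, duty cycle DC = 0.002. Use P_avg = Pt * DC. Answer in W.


P_avg = 375000 * 0.002 = 750.0 W

750.0 W


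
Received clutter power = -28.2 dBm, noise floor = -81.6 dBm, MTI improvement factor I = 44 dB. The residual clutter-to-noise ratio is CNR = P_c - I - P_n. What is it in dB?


CNR = -28.2 - 44 - (-81.6) = 9.4 dB

9.4 dB


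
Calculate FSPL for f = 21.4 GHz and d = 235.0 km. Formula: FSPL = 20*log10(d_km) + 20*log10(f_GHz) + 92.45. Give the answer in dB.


20*log10(235.0) = 47.42
20*log10(21.4) = 26.61
FSPL = 166.5 dB

166.5 dB


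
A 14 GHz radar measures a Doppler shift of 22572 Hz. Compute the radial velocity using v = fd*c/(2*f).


v = 22572 * 3e8 / (2 * 14000000000.0) = 241.8 m/s

241.8 m/s


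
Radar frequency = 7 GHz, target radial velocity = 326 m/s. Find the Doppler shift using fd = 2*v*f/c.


fd = 2 * 326 * 7000000000.0 / 3e8 = 15213.3 Hz

15213.3 Hz


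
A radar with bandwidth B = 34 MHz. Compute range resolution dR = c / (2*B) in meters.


dR = 3e8 / (2 * 34000000.0) = 4.41 m

4.41 m


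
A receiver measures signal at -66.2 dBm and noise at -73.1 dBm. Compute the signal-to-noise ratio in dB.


SNR = -66.2 - (-73.1) = 6.9 dB

6.9 dB


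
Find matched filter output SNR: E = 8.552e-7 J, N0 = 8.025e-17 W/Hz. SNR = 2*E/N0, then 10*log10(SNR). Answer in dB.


SNR_lin = 2 * 8.552e-7 / 8.025e-17 = 2.131e10
SNR_dB = 10*log10(2.131e10) = 103.3 dB

103.3 dB


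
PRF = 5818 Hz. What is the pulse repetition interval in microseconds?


PRI = 1/5818 = 0.0001718804 s = 171.9 us

171.9 us


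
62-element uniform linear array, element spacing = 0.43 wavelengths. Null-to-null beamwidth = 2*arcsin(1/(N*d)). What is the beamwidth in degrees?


1/(N*d) = 1/(62*0.43) = 0.037509
BW = 2*arcsin(0.037509) = 4.3 degrees

4.3 degrees


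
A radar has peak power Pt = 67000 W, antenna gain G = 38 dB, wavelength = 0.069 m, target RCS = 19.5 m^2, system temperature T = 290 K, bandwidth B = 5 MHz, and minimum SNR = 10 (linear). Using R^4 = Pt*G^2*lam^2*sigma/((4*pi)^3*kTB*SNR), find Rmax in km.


G_lin = 10^(38/10) = 6309.573445
R^4 = 67000 * 6309.573445^2 * 0.069^2 * 19.5 / ((4*pi)^3 * 1.38e-23 * 290 * 5000000.0 * 10)
R^4 = 6.23636e20 m^4
R_max = (6.23636e20)^(1/4) = 158027.5 m = 158.0 km

158.0 km


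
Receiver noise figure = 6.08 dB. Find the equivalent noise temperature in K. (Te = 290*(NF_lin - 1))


NF_lin = 10^(6.08/10) = 4.055085
Te = 290 * (4.055085 - 1) = 886.0 K

886.0 K


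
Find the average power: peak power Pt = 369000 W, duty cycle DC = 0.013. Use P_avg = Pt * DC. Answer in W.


P_avg = 369000 * 0.013 = 4797.0 W

4797.0 W


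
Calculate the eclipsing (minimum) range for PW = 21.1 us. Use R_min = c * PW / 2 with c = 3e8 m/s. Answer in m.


R_min = 3e8 * 21.1e-6 / 2 = 3165.0 m

3165.0 m


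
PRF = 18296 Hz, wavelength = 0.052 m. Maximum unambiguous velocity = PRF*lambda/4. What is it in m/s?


V_ua = 18296 * 0.052 / 4 = 237.8 m/s

237.8 m/s


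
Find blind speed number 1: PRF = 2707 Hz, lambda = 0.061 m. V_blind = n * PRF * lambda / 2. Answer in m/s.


V_blind = 1 * 2707 * 0.061 / 2 = 82.6 m/s

82.6 m/s


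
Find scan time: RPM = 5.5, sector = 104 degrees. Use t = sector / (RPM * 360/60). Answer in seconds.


t = 104 / (5.5 * 360) * 60 = 3.15 s

3.15 s


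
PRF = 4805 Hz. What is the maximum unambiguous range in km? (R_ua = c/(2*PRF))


R_ua = 3e8 / (2 * 4805) = 31217.5 m = 31.2 km

31.2 km


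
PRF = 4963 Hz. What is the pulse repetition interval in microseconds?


PRI = 1/4963 = 0.000201491 s = 201.5 us

201.5 us


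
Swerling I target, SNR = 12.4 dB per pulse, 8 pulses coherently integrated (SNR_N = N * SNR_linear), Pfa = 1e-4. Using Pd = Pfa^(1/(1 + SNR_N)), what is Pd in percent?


SNR_lin = 10^(12.4/10) = 17.37801
SNR_N = 8 * 17.37801 = 139.02408
1/(1 + SNR_N) = 1/140.02408 = 0.0071416
Pd = (1e-4)^0.0071416 = 0.93634
Pd = 93.6%

93.6%


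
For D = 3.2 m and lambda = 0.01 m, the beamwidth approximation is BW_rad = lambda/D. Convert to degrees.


BW_rad = 0.01 / 3.2 = 0.003125
BW_deg = 0.18 degrees

0.18 degrees


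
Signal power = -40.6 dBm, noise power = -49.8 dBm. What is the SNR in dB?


SNR = -40.6 - (-49.8) = 9.2 dB

9.2 dB


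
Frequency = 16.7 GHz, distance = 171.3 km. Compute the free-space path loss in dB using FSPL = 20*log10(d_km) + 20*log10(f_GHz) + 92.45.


20*log10(171.3) = 44.68
20*log10(16.7) = 24.45
FSPL = 161.6 dB

161.6 dB


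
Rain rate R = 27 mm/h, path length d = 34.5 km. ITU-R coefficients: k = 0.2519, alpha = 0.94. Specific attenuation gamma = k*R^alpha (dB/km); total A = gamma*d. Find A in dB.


gamma = 0.2519 * 27^0.94 = 5.580975 dB/km
A = 5.580975 * 34.5 = 192.54 dB

192.54 dB


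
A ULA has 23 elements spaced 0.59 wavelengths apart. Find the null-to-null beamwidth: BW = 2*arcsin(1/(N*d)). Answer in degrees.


1/(N*d) = 1/(23*0.59) = 0.073692
BW = 2*arcsin(0.073692) = 8.5 degrees

8.5 degrees


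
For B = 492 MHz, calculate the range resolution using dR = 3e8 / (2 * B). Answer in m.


dR = 3e8 / (2 * 492000000.0) = 0.3 m

0.3 m


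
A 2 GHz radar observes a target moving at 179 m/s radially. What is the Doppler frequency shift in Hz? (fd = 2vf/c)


fd = 2 * 179 * 2000000000.0 / 3e8 = 2386.7 Hz

2386.7 Hz


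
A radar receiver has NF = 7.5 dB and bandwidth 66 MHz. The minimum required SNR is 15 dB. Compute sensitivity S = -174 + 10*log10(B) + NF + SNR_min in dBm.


10*log10(66000000.0) = 78.2
S = -174 + 78.2 + 7.5 + 15 = -73.3 dBm

-73.3 dBm


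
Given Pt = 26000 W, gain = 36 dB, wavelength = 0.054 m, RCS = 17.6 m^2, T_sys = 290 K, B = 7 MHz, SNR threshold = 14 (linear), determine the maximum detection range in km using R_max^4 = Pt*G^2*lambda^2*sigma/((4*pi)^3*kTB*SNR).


G_lin = 10^(36/10) = 3981.071706
R^4 = 26000 * 3981.071706^2 * 0.054^2 * 17.6 / ((4*pi)^3 * 1.38e-23 * 290 * 7000000.0 * 14)
R^4 = 2.71732e19 m^4
R_max = (2.71732e19)^(1/4) = 72199.7 m = 72.2 km

72.2 km


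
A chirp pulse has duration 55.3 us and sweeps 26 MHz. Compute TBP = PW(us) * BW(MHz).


TBP = 55.3 * 26 = 1437.8

1437.8


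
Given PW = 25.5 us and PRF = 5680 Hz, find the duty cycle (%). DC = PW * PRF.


DC = 25.5e-6 * 5680 * 100 = 14.48%

14.48%


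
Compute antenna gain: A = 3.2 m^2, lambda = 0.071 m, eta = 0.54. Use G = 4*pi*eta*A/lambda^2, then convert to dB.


G_linear = 4*pi*0.54*3.2/0.071^2 = 4307.62
G_dB = 10*log10(4307.62) = 36.3 dB

36.3 dB


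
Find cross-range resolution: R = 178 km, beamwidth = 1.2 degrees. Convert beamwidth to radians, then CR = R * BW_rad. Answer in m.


BW_rad = 0.020943951
CR = 178000 * 0.020943951 = 3728.0 m

3728.0 m


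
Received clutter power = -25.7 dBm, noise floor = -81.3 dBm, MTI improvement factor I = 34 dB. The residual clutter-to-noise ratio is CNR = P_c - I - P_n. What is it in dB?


CNR = -25.7 - 34 - (-81.3) = 21.6 dB

21.6 dB


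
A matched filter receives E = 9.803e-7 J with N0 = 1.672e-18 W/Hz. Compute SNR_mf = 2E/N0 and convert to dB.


SNR_lin = 2 * 9.803e-7 / 1.672e-18 = 1.173e12
SNR_dB = 10*log10(1.173e12) = 120.7 dB

120.7 dB


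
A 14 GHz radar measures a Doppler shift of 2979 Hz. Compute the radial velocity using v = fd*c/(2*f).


v = 2979 * 3e8 / (2 * 14000000000.0) = 31.9 m/s

31.9 m/s


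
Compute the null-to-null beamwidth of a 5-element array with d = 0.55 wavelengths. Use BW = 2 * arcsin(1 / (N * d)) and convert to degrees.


1/(N*d) = 1/(5*0.55) = 0.363636
BW = 2*arcsin(0.363636) = 42.6 degrees

42.6 degrees


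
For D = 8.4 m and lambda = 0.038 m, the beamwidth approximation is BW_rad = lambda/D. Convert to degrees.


BW_rad = 0.038 / 8.4 = 0.004524
BW_deg = 0.26 degrees

0.26 degrees


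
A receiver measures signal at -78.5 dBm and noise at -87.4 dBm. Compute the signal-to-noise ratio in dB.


SNR = -78.5 - (-87.4) = 8.9 dB

8.9 dB


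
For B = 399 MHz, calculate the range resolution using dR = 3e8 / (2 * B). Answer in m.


dR = 3e8 / (2 * 399000000.0) = 0.38 m

0.38 m


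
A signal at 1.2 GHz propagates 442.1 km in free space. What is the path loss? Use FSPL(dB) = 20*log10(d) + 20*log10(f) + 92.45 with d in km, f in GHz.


20*log10(442.1) = 52.91
20*log10(1.2) = 1.58
FSPL = 146.9 dB

146.9 dB


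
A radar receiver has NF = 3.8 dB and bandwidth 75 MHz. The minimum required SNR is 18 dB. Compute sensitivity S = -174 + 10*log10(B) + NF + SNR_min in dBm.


10*log10(75000000.0) = 78.75
S = -174 + 78.75 + 3.8 + 18 = -73.4 dBm

-73.4 dBm


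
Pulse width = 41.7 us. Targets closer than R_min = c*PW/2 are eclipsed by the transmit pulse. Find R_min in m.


R_min = 3e8 * 41.7e-6 / 2 = 6255.0 m

6255.0 m


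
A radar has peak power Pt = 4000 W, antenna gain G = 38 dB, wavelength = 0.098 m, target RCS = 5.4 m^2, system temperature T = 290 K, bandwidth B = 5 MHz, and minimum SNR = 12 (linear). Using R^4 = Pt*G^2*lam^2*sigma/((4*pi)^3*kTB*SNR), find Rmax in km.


G_lin = 10^(38/10) = 6309.573445
R^4 = 4000 * 6309.573445^2 * 0.098^2 * 5.4 / ((4*pi)^3 * 1.38e-23 * 290 * 5000000.0 * 12)
R^4 = 1.7332e19 m^4
R_max = (1.7332e19)^(1/4) = 64522.6 m = 64.5 km

64.5 km


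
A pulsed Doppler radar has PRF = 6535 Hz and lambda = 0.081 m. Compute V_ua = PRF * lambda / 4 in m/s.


V_ua = 6535 * 0.081 / 4 = 132.3 m/s

132.3 m/s


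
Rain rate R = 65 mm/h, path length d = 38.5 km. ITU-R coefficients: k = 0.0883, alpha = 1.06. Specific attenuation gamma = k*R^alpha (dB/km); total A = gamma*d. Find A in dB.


gamma = 0.0883 * 65^1.06 = 7.373079 dB/km
A = 7.373079 * 38.5 = 283.86 dB

283.86 dB


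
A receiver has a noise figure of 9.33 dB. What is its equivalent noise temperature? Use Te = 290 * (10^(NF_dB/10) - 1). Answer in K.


NF_lin = 10^(9.33/10) = 8.570378
Te = 290 * (8.570378 - 1) = 2195.4 K

2195.4 K


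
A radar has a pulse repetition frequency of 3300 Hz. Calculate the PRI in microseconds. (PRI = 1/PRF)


PRI = 1/3300 = 0.0003030303 s = 303.0 us

303.0 us


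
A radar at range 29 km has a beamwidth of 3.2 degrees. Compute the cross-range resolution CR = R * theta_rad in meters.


BW_rad = 0.055850536
CR = 29000 * 0.055850536 = 1619.7 m

1619.7 m


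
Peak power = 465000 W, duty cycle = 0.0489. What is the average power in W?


P_avg = 465000 * 0.0489 = 22738.5 W

22738.5 W


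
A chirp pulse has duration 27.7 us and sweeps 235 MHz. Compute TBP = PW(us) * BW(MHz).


TBP = 27.7 * 235 = 6509.5

6509.5


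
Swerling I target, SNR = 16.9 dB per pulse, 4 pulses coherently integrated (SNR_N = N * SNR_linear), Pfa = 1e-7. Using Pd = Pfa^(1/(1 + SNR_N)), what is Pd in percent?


SNR_lin = 10^(16.9/10) = 48.97788
SNR_N = 4 * 48.97788 = 195.91152
1/(1 + SNR_N) = 1/196.91152 = 0.0050784
Pd = (1e-7)^0.0050784 = 0.92141
Pd = 92.1%

92.1%


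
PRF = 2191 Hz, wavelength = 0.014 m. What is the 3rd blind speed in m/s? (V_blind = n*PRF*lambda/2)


V_blind = 3 * 2191 * 0.014 / 2 = 46.0 m/s

46.0 m/s


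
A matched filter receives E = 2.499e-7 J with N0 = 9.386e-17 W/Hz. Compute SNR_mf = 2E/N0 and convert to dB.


SNR_lin = 2 * 2.499e-7 / 9.386e-17 = 5.325e9
SNR_dB = 10*log10(5.325e9) = 97.3 dB

97.3 dB


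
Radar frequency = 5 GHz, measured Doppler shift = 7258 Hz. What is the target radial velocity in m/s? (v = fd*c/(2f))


v = 7258 * 3e8 / (2 * 5000000000.0) = 217.7 m/s

217.7 m/s


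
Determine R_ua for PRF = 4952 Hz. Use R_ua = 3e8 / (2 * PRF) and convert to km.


R_ua = 3e8 / (2 * 4952) = 30290.8 m = 30.3 km

30.3 km


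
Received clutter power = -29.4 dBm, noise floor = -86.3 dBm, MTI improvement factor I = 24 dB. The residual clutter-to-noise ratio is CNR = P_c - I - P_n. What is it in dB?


CNR = -29.4 - 24 - (-86.3) = 32.9 dB

32.9 dB


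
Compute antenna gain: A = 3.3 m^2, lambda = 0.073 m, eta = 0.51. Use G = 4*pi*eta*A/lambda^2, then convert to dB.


G_linear = 4*pi*0.51*3.3/0.073^2 = 3968.7
G_dB = 10*log10(3968.7) = 36.0 dB

36.0 dB


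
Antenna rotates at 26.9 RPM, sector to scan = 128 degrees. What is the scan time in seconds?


t = 128 / (26.9 * 360) * 60 = 0.79 s

0.79 s


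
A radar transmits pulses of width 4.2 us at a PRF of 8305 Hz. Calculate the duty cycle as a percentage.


DC = 4.2e-6 * 8305 * 100 = 3.49%

3.49%


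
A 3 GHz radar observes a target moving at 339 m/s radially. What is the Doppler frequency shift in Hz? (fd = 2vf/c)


fd = 2 * 339 * 3000000000.0 / 3e8 = 6780.0 Hz

6780.0 Hz


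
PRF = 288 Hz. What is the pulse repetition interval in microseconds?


PRI = 1/288 = 0.0034722222 s = 3472.2 us

3472.2 us


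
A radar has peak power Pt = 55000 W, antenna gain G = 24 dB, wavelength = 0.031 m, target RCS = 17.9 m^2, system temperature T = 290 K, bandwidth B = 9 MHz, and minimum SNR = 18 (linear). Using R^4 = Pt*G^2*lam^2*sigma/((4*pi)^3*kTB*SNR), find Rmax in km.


G_lin = 10^(24/10) = 251.188643
R^4 = 55000 * 251.188643^2 * 0.031^2 * 17.9 / ((4*pi)^3 * 1.38e-23 * 290 * 9000000.0 * 18)
R^4 = 4.63999e16 m^4
R_max = (4.63999e16)^(1/4) = 14676.7 m = 14.7 km

14.7 km


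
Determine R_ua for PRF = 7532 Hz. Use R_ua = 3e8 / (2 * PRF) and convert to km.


R_ua = 3e8 / (2 * 7532) = 19915.0 m = 19.9 km

19.9 km


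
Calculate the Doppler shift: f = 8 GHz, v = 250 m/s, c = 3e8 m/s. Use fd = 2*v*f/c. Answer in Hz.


fd = 2 * 250 * 8000000000.0 / 3e8 = 13333.3 Hz

13333.3 Hz


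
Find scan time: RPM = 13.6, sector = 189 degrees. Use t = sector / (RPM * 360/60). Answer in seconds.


t = 189 / (13.6 * 360) * 60 = 2.32 s

2.32 s


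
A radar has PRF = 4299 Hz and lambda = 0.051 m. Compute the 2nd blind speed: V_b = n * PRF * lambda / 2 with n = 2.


V_blind = 2 * 4299 * 0.051 / 2 = 219.2 m/s

219.2 m/s


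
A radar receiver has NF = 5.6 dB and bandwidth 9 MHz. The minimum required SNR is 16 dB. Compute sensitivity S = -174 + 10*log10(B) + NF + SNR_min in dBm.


10*log10(9000000.0) = 69.54
S = -174 + 69.54 + 5.6 + 16 = -82.9 dBm

-82.9 dBm


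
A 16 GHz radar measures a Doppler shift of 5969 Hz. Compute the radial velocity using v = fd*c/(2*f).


v = 5969 * 3e8 / (2 * 16000000000.0) = 56.0 m/s

56.0 m/s


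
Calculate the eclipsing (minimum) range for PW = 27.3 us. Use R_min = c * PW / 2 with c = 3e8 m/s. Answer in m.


R_min = 3e8 * 27.3e-6 / 2 = 4095.0 m

4095.0 m


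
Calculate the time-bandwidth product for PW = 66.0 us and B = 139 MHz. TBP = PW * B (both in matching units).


TBP = 66.0 * 139 = 9174.0

9174.0


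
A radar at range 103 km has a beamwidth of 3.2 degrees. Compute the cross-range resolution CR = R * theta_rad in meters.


BW_rad = 0.055850536
CR = 103000 * 0.055850536 = 5752.6 m

5752.6 m


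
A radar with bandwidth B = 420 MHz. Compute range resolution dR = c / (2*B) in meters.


dR = 3e8 / (2 * 420000000.0) = 0.36 m

0.36 m


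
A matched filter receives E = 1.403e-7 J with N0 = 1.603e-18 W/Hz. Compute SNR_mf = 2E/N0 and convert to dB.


SNR_lin = 2 * 1.403e-7 / 1.603e-18 = 1.75e11
SNR_dB = 10*log10(1.75e11) = 112.4 dB

112.4 dB


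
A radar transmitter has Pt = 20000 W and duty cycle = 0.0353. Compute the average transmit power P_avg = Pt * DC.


P_avg = 20000 * 0.0353 = 706.0 W

706.0 W


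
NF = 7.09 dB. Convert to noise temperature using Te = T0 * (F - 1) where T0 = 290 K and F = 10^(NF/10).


NF_lin = 10^(7.09/10) = 5.116818
Te = 290 * (5.116818 - 1) = 1193.9 K

1193.9 K


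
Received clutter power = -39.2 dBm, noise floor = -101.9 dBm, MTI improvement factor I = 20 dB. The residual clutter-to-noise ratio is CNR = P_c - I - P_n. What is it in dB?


CNR = -39.2 - 20 - (-101.9) = 42.7 dB

42.7 dB


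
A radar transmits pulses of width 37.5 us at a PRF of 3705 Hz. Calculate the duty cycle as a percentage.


DC = 37.5e-6 * 3705 * 100 = 13.89%

13.89%


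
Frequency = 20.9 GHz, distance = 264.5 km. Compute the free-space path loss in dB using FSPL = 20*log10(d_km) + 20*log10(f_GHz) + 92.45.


20*log10(264.5) = 48.45
20*log10(20.9) = 26.4
FSPL = 167.3 dB

167.3 dB


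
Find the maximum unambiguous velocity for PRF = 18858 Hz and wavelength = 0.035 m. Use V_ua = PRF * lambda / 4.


V_ua = 18858 * 0.035 / 4 = 165.0 m/s

165.0 m/s


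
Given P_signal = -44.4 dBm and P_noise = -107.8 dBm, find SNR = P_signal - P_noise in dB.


SNR = -44.4 - (-107.8) = 63.4 dB

63.4 dB


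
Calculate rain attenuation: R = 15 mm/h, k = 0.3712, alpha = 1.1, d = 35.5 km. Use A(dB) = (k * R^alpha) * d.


gamma = 0.3712 * 15^1.1 = 7.299756 dB/km
A = 7.299756 * 35.5 = 259.14 dB

259.14 dB


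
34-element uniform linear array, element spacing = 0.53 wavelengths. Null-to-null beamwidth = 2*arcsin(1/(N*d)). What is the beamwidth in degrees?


1/(N*d) = 1/(34*0.53) = 0.055494
BW = 2*arcsin(0.055494) = 6.4 degrees

6.4 degrees


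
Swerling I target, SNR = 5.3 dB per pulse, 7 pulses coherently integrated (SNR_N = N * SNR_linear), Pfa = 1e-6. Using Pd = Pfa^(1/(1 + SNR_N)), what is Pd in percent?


SNR_lin = 10^(5.3/10) = 3.38844
SNR_N = 7 * 3.38844 = 23.71908
1/(1 + SNR_N) = 1/24.71908 = 0.0404546
Pd = (1e-6)^0.0404546 = 0.57184
Pd = 57.2%

57.2%


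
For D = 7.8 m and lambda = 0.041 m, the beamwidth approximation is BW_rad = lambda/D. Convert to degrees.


BW_rad = 0.041 / 7.8 = 0.005256
BW_deg = 0.3 degrees

0.3 degrees


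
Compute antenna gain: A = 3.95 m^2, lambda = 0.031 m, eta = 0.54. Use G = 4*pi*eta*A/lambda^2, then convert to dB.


G_linear = 4*pi*0.54*3.95/0.031^2 = 27891.85
G_dB = 10*log10(27891.85) = 44.5 dB

44.5 dB


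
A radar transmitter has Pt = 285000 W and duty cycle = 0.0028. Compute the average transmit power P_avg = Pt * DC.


P_avg = 285000 * 0.0028 = 798.0 W

798.0 W


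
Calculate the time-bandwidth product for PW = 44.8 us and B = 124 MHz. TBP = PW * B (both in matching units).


TBP = 44.8 * 124 = 5555.2

5555.2


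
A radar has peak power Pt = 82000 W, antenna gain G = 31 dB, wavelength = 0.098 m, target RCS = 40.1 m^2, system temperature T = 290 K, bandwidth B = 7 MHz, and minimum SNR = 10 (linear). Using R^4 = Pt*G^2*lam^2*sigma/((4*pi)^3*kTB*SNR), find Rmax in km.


G_lin = 10^(31/10) = 1258.925412
R^4 = 82000 * 1258.925412^2 * 0.098^2 * 40.1 / ((4*pi)^3 * 1.38e-23 * 290 * 7000000.0 * 10)
R^4 = 9.00338e19 m^4
R_max = (9.00338e19)^(1/4) = 97409.5 m = 97.4 km

97.4 km


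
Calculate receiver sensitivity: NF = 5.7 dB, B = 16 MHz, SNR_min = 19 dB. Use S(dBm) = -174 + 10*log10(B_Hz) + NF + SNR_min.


10*log10(16000000.0) = 72.04
S = -174 + 72.04 + 5.7 + 19 = -77.3 dBm

-77.3 dBm


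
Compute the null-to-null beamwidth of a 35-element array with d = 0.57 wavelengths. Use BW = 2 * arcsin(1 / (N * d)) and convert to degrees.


1/(N*d) = 1/(35*0.57) = 0.050125
BW = 2*arcsin(0.050125) = 5.7 degrees

5.7 degrees
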